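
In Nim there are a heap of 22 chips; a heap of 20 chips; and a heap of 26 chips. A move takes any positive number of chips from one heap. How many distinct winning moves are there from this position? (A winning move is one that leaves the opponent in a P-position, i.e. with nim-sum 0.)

Nim-sum: 22 ^ 20 ^ 26 = 24.
The overall nim-sum is X = 24. A heap of size p has a winning move iff p XOR X < p (reduce it to p XOR X).
  22: 22 XOR 24 = 14 < 22 — winning move (to 14).
  20: 20 XOR 24 = 12 < 20 — winning move (to 12).
  26: 26 XOR 24 = 2 < 26 — winning move (to 2).
That gives 3 winning moves.

3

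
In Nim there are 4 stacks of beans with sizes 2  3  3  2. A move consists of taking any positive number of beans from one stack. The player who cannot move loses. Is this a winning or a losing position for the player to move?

Losing position

In binary:
  10  (2)
  11  (3)
  11  (3)
  10  (2)
  --
  00  (0)
The nim-sum is 0, so this is a P-position: the player to move is in a losing position under optimal play.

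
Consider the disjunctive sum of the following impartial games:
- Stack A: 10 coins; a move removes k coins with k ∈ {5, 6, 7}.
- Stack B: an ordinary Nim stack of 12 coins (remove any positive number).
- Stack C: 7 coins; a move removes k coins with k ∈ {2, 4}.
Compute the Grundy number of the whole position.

14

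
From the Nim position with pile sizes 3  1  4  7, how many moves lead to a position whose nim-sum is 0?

Compute the nim-sum pairwise:
3 ⊕ 1 = 2
2 ⊕ 4 = 6
6 ⊕ 7 = 1
The overall nim-sum is X = 1. A pile of size p has a winning move iff p XOR X < p (reduce it to p XOR X).
  3: 3 XOR 1 = 2 < 3 — winning move (to 2).
  1: 1 XOR 1 = 0 < 1 — winning move (to 0).
  4: 4 XOR 1 = 5 ≥ 4 — no move.
  7: 7 XOR 1 = 6 < 7 — winning move (to 6).
That gives 3 winning moves.

3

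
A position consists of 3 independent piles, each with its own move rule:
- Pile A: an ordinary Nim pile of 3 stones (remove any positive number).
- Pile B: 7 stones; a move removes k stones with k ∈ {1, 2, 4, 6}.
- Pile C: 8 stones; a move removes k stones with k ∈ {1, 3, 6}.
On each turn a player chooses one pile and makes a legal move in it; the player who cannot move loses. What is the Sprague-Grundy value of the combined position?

Pile A is a plain Nim pile of size 3, so its Grundy value is 3.
Grundy values for pile B (subtraction set {1, 2, 4, 6}):
g(0) = mex{} = 0
g(1) = mex{0} = 1
g(2) = mex{0,1} = 2
g(3) = mex{1,2} = 0
g(4) = mex{0,2} = 1
g(5) = mex{0,1} = 2
g(6) = mex{0,1,2} = 3
g(7) = mex{0,1,2,3} = 4
So g(7) = 4.
Grundy values for pile C (subtraction set {1, 3, 6}):
k:     0  1  2  3  4  5  6  7  8
g(k):  0  1  0  1  0  1  2  3  2
So g(8) = 2.
The value of a disjunctive sum is the nim-sum of the parts.
Combined value = 3 XOR 4 XOR 2 = 5.

5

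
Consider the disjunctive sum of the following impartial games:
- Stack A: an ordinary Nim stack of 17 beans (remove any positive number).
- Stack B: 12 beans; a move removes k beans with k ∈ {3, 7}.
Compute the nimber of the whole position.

17

Stack A is a plain Nim stack of size 17, so its Grundy value is 17.
Grundy values for stack B (subtraction set {3, 7}):
g(0) = mex{} = 0
g(1) = mex{} = 0
g(2) = mex{} = 0
g(3) = mex{0} = 1
g(4) = mex{0} = 1
g(5) = mex{0} = 1
g(6) = mex{1} = 0
g(7) = mex{0,1} = 2
g(8) = mex{0,1} = 2
g(9) = mex{0} = 1
g(10) = mex{1,2} = 0
g(11) = mex{1,2} = 0
g(12) = mex{1} = 0
So g(12) = 0.
By the Sprague-Grundy theorem, the Grundy value of a sum of independent games is the XOR of the component values.
Combined value = 17 ⊕ 0 = 17.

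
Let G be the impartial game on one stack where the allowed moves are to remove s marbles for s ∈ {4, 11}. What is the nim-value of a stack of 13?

1

Compute g(0), g(1), … for moves {4, 11}:
k:     0  1  2  3  4  5  6  7  8  9 10 11 12 13
g(k):  0  0  0  0  1  1  1  1  0  0  0  2  1  1
So g(13) = 1.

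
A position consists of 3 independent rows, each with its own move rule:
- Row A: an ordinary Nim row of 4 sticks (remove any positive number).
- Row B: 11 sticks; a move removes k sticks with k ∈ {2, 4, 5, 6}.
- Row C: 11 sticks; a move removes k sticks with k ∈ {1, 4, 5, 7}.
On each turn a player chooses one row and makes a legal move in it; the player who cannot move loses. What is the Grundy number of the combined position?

4

Row A is a plain Nim row of size 4, so its Grundy value is 4.
For row B, compute g(0), g(1), … with moves {2, 4, 5, 6}:
k:     0  1  2  3  4  5  6  7  8  9 10 11
g(k):  0  0  1  1  2  2  3  3  0  0  1  1
So g(11) = 1.
For row C, compute g(0), g(1), … with moves {1, 4, 5, 7}:
g(0) = mex{} = 0
g(1) = mex{0} = 1
g(2) = mex{1} = 0
g(3) = mex{0} = 1
g(4) = mex{0,1} = 2
g(5) = mex{0,1,2} = 3
g(6) = mex{0,1,3} = 2
g(7) = mex{0,1,2} = 3
g(8) = mex{1,2,3} = 0
g(9) = mex{0,2,3} = 1
g(10) = mex{1,2,3} = 0
g(11) = mex{0,2,3} = 1
So g(11) = 1.
The value of a disjunctive sum is the nim-sum of the parts.
Combined value = 4 XOR 1 XOR 1 = 4.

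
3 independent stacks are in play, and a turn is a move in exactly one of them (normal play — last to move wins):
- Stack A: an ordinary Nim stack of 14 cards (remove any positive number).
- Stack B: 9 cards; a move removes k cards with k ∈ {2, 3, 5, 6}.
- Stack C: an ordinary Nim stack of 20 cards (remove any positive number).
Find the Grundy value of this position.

26

Stack A is a plain Nim stack of size 14, so its Grundy value is 14.
Grundy values for stack B (subtraction set {2, 3, 5, 6}):
k:     0  1  2  3  4  5  6  7  8  9
g(k):  0  0  1  1  2  2  3  3  0  0
So g(9) = 0.
Stack C is a plain Nim stack of size 20, so its Grundy value is 20.
The value of a disjunctive sum is the nim-sum of the parts.
Combined value = 14 ⊕ 0 ⊕ 20 = 26.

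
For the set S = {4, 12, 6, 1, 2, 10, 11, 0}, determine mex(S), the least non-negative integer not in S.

3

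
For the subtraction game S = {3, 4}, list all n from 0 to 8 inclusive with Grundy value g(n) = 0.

0, 1, 2, 7, 8

Build the Grundy sequence with g(k) = mex{g(k−s) : s ∈ {3, 4}, s ≤ k}:
g(0) = mex{} = 0
g(1) = mex{} = 0
g(2) = mex{} = 0
g(3) = mex{0} = 1
g(4) = mex{0} = 1
g(5) = mex{0} = 1
g(6) = mex{0,1} = 2
g(7) = mex{1} = 0
g(8) = mex{1} = 0
The P-positions (g = 0) in 0..8 are 0, 1, 2, 7, 8.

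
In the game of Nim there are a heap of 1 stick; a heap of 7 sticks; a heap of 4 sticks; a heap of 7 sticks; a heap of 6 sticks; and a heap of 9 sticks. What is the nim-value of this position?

10

Nim-sum: 1 XOR 7 XOR 4 XOR 7 XOR 6 XOR 9 = 10.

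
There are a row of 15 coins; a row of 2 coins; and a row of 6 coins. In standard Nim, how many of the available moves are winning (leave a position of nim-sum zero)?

1

Nim-sum: 15 ⊕ 2 ⊕ 6 = 11.
The overall nim-sum is X = 11. A row of size p has a winning move iff p XOR X < p (reduce it to p XOR X).
  15: 15 XOR 11 = 4 < 15 — winning move (to 4).
  2: 2 XOR 11 = 9 ≥ 2 — no move.
  6: 6 XOR 11 = 13 ≥ 6 — no move.
That gives 1 winning move.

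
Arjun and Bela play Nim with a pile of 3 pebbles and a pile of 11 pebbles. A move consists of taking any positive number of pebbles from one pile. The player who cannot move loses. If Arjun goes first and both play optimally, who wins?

Arjun wins

Compute the nim-sum pairwise:
3 ⊕ 11 = 8
The nim-sum is 8 ≠ 0, so this is an N-position: the player to move can win; Arjun has a winning move.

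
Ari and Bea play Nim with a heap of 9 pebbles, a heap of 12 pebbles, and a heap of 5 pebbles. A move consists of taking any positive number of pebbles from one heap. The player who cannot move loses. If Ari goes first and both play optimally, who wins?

Compute the nim-sum pairwise:
9 ⊕ 12 = 5
5 ⊕ 5 = 0
The nim-sum is 0, so this is a P-position: the player to move is in a losing position under optimal play; Ari is about to move from it and so loses — Bea wins.

Bea wins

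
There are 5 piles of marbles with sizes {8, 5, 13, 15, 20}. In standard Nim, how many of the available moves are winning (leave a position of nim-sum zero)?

In binary:
  01000  (8)
  00101  (5)
  01101  (13)
  01111  (15)
  10100  (20)
  -----
  11011  (27)
The overall nim-sum is X = 27. A pile of size p has a winning move iff p XOR X < p (reduce it to p XOR X).
  8: 8 XOR 27 = 19 ≥ 8 — no move.
  5: 5 XOR 27 = 30 ≥ 5 — no move.
  13: 13 XOR 27 = 22 ≥ 13 — no move.
  15: 15 XOR 27 = 20 ≥ 15 — no move.
  20: 20 XOR 27 = 15 < 20 — winning move (to 15).
That gives 1 winning move.

1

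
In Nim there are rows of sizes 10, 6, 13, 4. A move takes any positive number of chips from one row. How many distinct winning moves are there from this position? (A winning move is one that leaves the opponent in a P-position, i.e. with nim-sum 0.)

3

Compute the nim-sum pairwise:
10 ^ 6 = 12
12 ^ 13 = 1
1 ^ 4 = 5
The overall nim-sum is X = 5. A row of size p has a winning move iff p XOR X < p (reduce it to p XOR X).
  10: 10 XOR 5 = 15 ≥ 10 — no move.
  6: 6 XOR 5 = 3 < 6 — winning move (to 3).
  13: 13 XOR 5 = 8 < 13 — winning move (to 8).
  4: 4 XOR 5 = 1 < 4 — winning move (to 1).
That gives 3 winning moves.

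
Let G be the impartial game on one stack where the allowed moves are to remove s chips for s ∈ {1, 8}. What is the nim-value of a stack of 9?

Compute g(0), g(1), … for moves {1, 8}:
g(0) = mex{} = 0
g(1) = mex{0} = 1
g(2) = mex{1} = 0
g(3) = mex{0} = 1
g(4) = mex{1} = 0
g(5) = mex{0} = 1
g(6) = mex{1} = 0
g(7) = mex{0} = 1
g(8) = mex{0,1} = 2
g(9) = mex{1,2} = 0
So g(9) = 0.

0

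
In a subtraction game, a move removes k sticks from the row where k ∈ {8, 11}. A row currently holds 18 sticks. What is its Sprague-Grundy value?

2

Grundy values for subtraction set {8, 11}:
k:     0  1  2  3  4  5  6  7  8  9 10 11 12 13 14 15 16 17 18
g(k):  0  0  0  0  0  0  0  0  1  1  1  1  1  1  1  1  2  2  2
So g(18) = 2.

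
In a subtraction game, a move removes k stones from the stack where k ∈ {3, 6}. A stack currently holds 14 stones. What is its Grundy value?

Build the Grundy sequence with g(k) = mex{g(k−s) : s ∈ {3, 6}, s ≤ k}:
k:     0  1  2  3  4  5  6  7  8  9 10 11 12 13 14
g(k):  0  0  0  1  1  1  2  2  2  0  0  0  1  1  1
So g(14) = 1.

1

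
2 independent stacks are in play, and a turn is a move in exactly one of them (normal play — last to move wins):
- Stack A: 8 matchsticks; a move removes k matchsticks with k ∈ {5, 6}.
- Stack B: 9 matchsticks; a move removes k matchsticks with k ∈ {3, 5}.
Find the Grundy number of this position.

1

Grundy values for stack A (subtraction set {5, 6}):
g(0) = mex{} = 0
g(1) = mex{} = 0
g(2) = mex{} = 0
g(3) = mex{} = 0
g(4) = mex{} = 0
g(5) = mex{0} = 1
g(6) = mex{0} = 1
g(7) = mex{0} = 1
g(8) = mex{0} = 1
So g(8) = 1.
For stack B, compute g(0), g(1), … with moves {3, 5}:
g(0) = mex{} = 0
g(1) = mex{} = 0
g(2) = mex{} = 0
g(3) = mex{0} = 1
g(4) = mex{0} = 1
g(5) = mex{0} = 1
g(6) = mex{0,1} = 2
g(7) = mex{0,1} = 2
g(8) = mex{1} = 0
g(9) = mex{1,2} = 0
So g(9) = 0.
The value of a disjunctive sum is the nim-sum of the parts.
Combined value = 1 XOR 0 = 1.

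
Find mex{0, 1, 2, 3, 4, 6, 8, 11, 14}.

5

The values 0, 1, 2, 3, 4 are all present; 5 is the first non-negative integer missing from the set.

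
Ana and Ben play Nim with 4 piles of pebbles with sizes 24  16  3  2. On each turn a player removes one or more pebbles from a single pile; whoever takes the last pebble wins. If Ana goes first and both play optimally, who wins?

Ana wins

Write each in binary and XOR column by column:
  11000  (24)
  10000  (16)
  00011  (3)
  00010  (2)
  -----
  01001  (9)
The nim-sum is 9 ≠ 0, so this is an N-position: the player to move can win; Ana has a winning move.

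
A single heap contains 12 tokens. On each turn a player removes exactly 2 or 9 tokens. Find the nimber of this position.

0

Build the Grundy sequence with g(k) = mex{g(k−s) : s ∈ {2, 9}, s ≤ k}:
g(0) = mex{} = 0
g(1) = mex{} = 0
g(2) = mex{0} = 1
g(3) = mex{0} = 1
g(4) = mex{1} = 0
g(5) = mex{1} = 0
g(6) = mex{0} = 1
g(7) = mex{0} = 1
g(8) = mex{1} = 0
g(9) = mex{0,1} = 2
g(10) = mex{0} = 1
g(11) = mex{1,2} = 0
g(12) = mex{1} = 0
So g(12) = 0.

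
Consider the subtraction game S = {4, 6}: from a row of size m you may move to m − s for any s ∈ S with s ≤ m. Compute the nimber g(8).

2

Compute g(0), g(1), … for moves {4, 6}:
g(0) = mex{} = 0
g(1) = mex{} = 0
g(2) = mex{} = 0
g(3) = mex{} = 0
g(4) = mex{0} = 1
g(5) = mex{0} = 1
g(6) = mex{0} = 1
g(7) = mex{0} = 1
g(8) = mex{0,1} = 2
So g(8) = 2.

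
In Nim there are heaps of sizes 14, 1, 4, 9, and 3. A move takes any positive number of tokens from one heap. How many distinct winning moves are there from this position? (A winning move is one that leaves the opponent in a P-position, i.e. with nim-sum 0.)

Bitwise XOR of the heap sizes:
  1110  (14)
  0001  (1)
  0100  (4)
  1001  (9)
  0011  (3)
  ----
  0001  (1)
The overall nim-sum is X = 1. A heap of size p has a winning move iff p XOR X < p (reduce it to p XOR X).
  14: 14 XOR 1 = 15 ≥ 14 — no move.
  1: 1 XOR 1 = 0 < 1 — winning move (to 0).
  4: 4 XOR 1 = 5 ≥ 4 — no move.
  9: 9 XOR 1 = 8 < 9 — winning move (to 8).
  3: 3 XOR 1 = 2 < 3 — winning move (to 2).
That gives 3 winning moves.

3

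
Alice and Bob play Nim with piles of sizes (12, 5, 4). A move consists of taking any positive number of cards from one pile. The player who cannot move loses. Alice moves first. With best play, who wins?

Compute the nim-sum pairwise:
12 ^ 5 = 9
9 ^ 4 = 13
The nim-sum is 13 ≠ 0, so this is an N-position: the player to move can win; Alice has a winning move.

Alice wins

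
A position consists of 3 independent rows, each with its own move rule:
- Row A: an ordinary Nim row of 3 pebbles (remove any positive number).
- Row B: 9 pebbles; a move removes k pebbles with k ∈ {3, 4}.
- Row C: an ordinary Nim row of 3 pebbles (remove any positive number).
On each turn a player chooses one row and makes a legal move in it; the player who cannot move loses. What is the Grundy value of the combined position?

0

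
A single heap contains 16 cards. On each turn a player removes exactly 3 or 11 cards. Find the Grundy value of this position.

Compute g(0), g(1), … for moves {3, 11}:
k:     0  1  2  3  4  5  6  7  8  9 10 11 12 13 14 15 16
g(k):  0  0  0  1  1  1  0  0  0  1  1  1  2  2  0  0  0
So g(16) = 0.

0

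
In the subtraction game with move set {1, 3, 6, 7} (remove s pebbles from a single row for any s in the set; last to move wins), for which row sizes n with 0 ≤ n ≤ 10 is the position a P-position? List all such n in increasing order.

0, 2, 4

Grundy values for subtraction set {1, 3, 6, 7}:
g(0) = mex{} = 0
g(1) = mex{0} = 1
g(2) = mex{1} = 0
g(3) = mex{0} = 1
g(4) = mex{1} = 0
g(5) = mex{0} = 1
g(6) = mex{0,1} = 2
g(7) = mex{0,1,2} = 3
g(8) = mex{0,1,3} = 2
g(9) = mex{0,1,2} = 3
g(10) = mex{0,1,3} = 2
The P-positions (g = 0) in 0..10 are 0, 2, 4.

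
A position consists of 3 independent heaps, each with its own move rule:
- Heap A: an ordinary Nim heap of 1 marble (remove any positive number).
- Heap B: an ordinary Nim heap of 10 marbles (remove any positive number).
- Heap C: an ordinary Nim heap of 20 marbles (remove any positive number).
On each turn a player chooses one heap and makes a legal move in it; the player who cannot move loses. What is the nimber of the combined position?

Heap A is a plain Nim heap of size 1, so its Grundy value is 1.
Heap B is a plain Nim heap of size 10, so its Grundy value is 10.
Heap C is a plain Nim heap of size 20, so its Grundy value is 20.
By the Sprague-Grundy theorem, the Grundy value of a sum of independent games is the XOR of the component values.
Combined value = 1 XOR 10 XOR 20 = 31.

31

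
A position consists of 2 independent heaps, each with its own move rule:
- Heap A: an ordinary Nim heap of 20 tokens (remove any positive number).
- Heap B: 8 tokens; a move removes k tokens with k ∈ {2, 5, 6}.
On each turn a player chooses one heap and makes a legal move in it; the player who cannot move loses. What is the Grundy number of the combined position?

Heap A is a plain Nim heap of size 20, so its Grundy value is 20.
For heap B, compute g(0), g(1), … with moves {2, 5, 6}:
g(0) = mex{} = 0
g(1) = mex{} = 0
g(2) = mex{0} = 1
g(3) = mex{0} = 1
g(4) = mex{1} = 0
g(5) = mex{0,1} = 2
g(6) = mex{0} = 1
g(7) = mex{0,1,2} = 3
g(8) = mex{1} = 0
So g(8) = 0.
The value of a disjunctive sum is the nim-sum of the parts.
Combined value = 20 XOR 0 = 20.

20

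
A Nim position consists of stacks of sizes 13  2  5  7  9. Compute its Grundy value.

Nim-sum: 13 ^ 2 ^ 5 ^ 7 ^ 9 = 4.

4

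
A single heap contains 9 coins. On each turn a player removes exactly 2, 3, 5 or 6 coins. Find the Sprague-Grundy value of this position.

0

Grundy values for subtraction set {2, 3, 5, 6}:
g(0) = mex{} = 0
g(1) = mex{} = 0
g(2) = mex{0} = 1
g(3) = mex{0} = 1
g(4) = mex{0,1} = 2
g(5) = mex{0,1} = 2
g(6) = mex{0,1,2} = 3
g(7) = mex{0,1,2} = 3
g(8) = mex{1,2,3} = 0
g(9) = mex{1,2,3} = 0
So g(9) = 0.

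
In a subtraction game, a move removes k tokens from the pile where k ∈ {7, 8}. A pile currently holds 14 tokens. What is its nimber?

2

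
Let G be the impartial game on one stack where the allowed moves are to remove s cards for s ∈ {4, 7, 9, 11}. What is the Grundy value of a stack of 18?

0

Build the Grundy sequence with g(k) = mex{g(k−s) : s ∈ {4, 7, 9, 11}, s ≤ k}:
k:     0  1  2  3  4  5  6  7  8  9 10 11 12 13 14 15 16 17 18
g(k):  0  0  0  0  1  1  1  1  2  2  2  2  3  3  3  0  0  0  0
So g(18) = 0.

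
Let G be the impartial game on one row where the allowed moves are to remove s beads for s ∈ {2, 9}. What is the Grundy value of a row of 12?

0

Build the Grundy sequence with g(k) = mex{g(k−s) : s ∈ {2, 9}, s ≤ k}:
k:     0  1  2  3  4  5  6  7  8  9 10 11 12
g(k):  0  0  1  1  0  0  1  1  0  2  1  0  0
So g(12) = 0.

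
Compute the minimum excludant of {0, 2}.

1

0 is in the set but 1 is not, so the mex is 1.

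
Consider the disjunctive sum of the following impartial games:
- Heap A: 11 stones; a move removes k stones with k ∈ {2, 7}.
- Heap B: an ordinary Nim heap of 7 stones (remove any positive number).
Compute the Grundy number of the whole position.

6

Build the Grundy sequence for heap A with g(k) = mex{g(k−s) : s ∈ {2, 7}, s ≤ k}:
k:     0  1  2  3  4  5  6  7  8  9 10 11
g(k):  0  0  1  1  0  0  1  1  2  0  0  1
So g(11) = 1.
Heap B is a plain Nim heap of size 7, so its Grundy value is 7.
The value of a disjunctive sum is the nim-sum of the parts.
Combined value = 1 XOR 7 = 6.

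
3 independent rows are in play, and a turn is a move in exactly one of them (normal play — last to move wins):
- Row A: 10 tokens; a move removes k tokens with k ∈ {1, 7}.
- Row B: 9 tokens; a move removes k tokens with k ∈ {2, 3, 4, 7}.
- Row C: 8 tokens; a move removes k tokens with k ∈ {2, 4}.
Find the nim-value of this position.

5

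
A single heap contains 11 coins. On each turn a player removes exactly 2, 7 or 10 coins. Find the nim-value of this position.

Build the Grundy sequence with g(k) = mex{g(k−s) : s ∈ {2, 7, 10}, s ≤ k}:
k:     0  1  2  3  4  5  6  7  8  9 10 11
g(k):  0  0  1  1  0  0  1  1  2  0  3  1
So g(11) = 1.

1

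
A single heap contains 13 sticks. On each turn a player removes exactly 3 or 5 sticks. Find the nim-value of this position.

Grundy values for subtraction set {3, 5}:
g(0) = mex{} = 0
g(1) = mex{} = 0
g(2) = mex{} = 0
g(3) = mex{0} = 1
g(4) = mex{0} = 1
g(5) = mex{0} = 1
g(6) = mex{0,1} = 2
g(7) = mex{0,1} = 2
g(8) = mex{1} = 0
g(9) = mex{1,2} = 0
g(10) = mex{1,2} = 0
g(11) = mex{0,2} = 1
g(12) = mex{0,2} = 1
g(13) = mex{0} = 1
So g(13) = 1.

1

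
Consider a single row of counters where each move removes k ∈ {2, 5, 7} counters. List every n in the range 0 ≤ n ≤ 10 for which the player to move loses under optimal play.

0, 1, 4, 10

Grundy values for subtraction set {2, 5, 7}:
g(0) = mex{} = 0
g(1) = mex{} = 0
g(2) = mex{0} = 1
g(3) = mex{0} = 1
g(4) = mex{1} = 0
g(5) = mex{0,1} = 2
g(6) = mex{0} = 1
g(7) = mex{0,1,2} = 3
g(8) = mex{0,1} = 2
g(9) = mex{0,1,3} = 2
g(10) = mex{1,2} = 0
The P-positions (g = 0) in 0..10 are 0, 1, 4, 10.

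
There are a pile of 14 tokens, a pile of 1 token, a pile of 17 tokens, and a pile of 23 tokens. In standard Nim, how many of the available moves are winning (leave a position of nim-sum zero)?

Nim-sum: 14 ^ 1 ^ 17 ^ 23 = 9.
The overall nim-sum is X = 9. A pile of size p has a winning move iff p XOR X < p (reduce it to p XOR X).
  14: 14 XOR 9 = 7 < 14 — winning move (to 7).
  1: 1 XOR 9 = 8 ≥ 1 — no move.
  17: 17 XOR 9 = 24 ≥ 17 — no move.
  23: 23 XOR 9 = 30 ≥ 23 — no move.
That gives 1 winning move.

1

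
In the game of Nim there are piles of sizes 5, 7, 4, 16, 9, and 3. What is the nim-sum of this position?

Nim-sum: 5 ^ 7 ^ 4 ^ 16 ^ 9 ^ 3 = 28.

28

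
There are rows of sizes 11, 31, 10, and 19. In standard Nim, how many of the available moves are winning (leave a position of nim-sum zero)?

Nim-sum: 11 ^ 31 ^ 10 ^ 19 = 13.
The overall nim-sum is X = 13. A row of size p has a winning move iff p XOR X < p (reduce it to p XOR X).
  11: 11 XOR 13 = 6 < 11 — winning move (to 6).
  31: 31 XOR 13 = 18 < 31 — winning move (to 18).
  10: 10 XOR 13 = 7 < 10 — winning move (to 7).
  19: 19 XOR 13 = 30 ≥ 19 — no move.
That gives 3 winning moves.

3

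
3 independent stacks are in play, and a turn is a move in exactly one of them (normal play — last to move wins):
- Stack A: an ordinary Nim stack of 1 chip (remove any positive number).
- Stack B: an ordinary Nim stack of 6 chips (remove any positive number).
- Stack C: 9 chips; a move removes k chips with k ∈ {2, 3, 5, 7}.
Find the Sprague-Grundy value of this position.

7

Stack A is a plain Nim stack of size 1, so its Grundy value is 1.
Stack B is a plain Nim stack of size 6, so its Grundy value is 6.
Build the Grundy sequence for stack C with g(k) = mex{g(k−s) : s ∈ {2, 3, 5, 7}, s ≤ k}:
g(0) = mex{} = 0
g(1) = mex{} = 0
g(2) = mex{0} = 1
g(3) = mex{0} = 1
g(4) = mex{0,1} = 2
g(5) = mex{0,1} = 2
g(6) = mex{0,1,2} = 3
g(7) = mex{0,1,2} = 3
g(8) = mex{0,1,2,3} = 4
g(9) = mex{1,2,3} = 0
So g(9) = 0.
The value of a disjunctive sum is the nim-sum of the parts.
Combined value = 1 XOR 6 XOR 0 = 7.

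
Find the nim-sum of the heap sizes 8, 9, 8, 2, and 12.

7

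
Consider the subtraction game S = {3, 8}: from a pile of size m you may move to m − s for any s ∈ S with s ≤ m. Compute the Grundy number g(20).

Grundy values for subtraction set {3, 8}:
k:     0  1  2  3  4  5  6  7  8  9 10 11 12 13 14 15 16 17 18 19 20
g(k):  0  0  0  1  1  1  0  0  2  1  1  0  0  0  1  1  1  0  0  2  1
So g(20) = 1.

1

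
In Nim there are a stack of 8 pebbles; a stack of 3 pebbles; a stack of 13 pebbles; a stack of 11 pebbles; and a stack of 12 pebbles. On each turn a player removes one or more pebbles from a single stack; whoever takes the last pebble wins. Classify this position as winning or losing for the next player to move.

Compute the nim-sum pairwise:
8 ⊕ 3 = 11
11 ⊕ 13 = 6
6 ⊕ 11 = 13
13 ⊕ 12 = 1
The nim-sum is 1 ≠ 0, so this is an N-position: the player to move can win.

Winning position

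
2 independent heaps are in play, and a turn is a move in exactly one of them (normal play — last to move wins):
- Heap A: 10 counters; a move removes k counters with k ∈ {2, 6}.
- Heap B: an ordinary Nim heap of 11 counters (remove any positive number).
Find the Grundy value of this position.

For heap A, compute g(0), g(1), … with moves {2, 6}:
k:     0  1  2  3  4  5  6  7  8  9 10
g(k):  0  0  1  1  0  0  1  1  0  0  1
So g(10) = 1.
Heap B is a plain Nim heap of size 11, so its Grundy value is 11.
The value of a disjunctive sum is the nim-sum of the parts.
Combined value = 1 ⊕ 11 = 10.

10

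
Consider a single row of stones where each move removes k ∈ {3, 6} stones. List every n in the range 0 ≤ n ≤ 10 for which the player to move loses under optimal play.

Compute g(0), g(1), … for moves {3, 6}:
k:     0  1  2  3  4  5  6  7  8  9 10
g(k):  0  0  0  1  1  1  2  2  2  0  0
The P-positions (g = 0) in 0..10 are 0, 1, 2, 9, 10.

0, 1, 2, 9, 10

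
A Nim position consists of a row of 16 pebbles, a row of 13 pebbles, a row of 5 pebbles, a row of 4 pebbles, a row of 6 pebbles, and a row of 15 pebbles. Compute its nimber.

21

Bitwise XOR of the heap sizes:
  10000  (16)
  01101  (13)
  00101  (5)
  00100  (4)
  00110  (6)
  01111  (15)
  -----
  10101  (21)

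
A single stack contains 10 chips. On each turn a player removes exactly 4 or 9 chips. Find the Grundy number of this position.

Build the Grundy sequence with g(k) = mex{g(k−s) : s ∈ {4, 9}, s ≤ k}:
g(0) = mex{} = 0
g(1) = mex{} = 0
g(2) = mex{} = 0
g(3) = mex{} = 0
g(4) = mex{0} = 1
g(5) = mex{0} = 1
g(6) = mex{0} = 1
g(7) = mex{0} = 1
g(8) = mex{1} = 0
g(9) = mex{0,1} = 2
g(10) = mex{0,1} = 2
So g(10) = 2.

2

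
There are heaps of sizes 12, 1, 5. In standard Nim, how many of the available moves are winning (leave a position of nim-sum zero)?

1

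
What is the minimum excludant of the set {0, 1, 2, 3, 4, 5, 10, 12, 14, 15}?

The values 0, 1, 2, 3, 4, 5 are all present; 6 is the first non-negative integer missing from the set.

6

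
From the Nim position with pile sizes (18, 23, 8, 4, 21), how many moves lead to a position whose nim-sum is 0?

3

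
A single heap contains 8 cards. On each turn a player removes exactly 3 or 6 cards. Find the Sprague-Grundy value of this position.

Build the Grundy sequence with g(k) = mex{g(k−s) : s ∈ {3, 6}, s ≤ k}:
k:     0  1  2  3  4  5  6  7  8
g(k):  0  0  0  1  1  1  2  2  2
So g(8) = 2.

2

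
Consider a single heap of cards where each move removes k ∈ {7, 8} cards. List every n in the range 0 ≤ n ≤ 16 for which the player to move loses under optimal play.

0, 1, 2, 3, 4, 5, 6, 15, 16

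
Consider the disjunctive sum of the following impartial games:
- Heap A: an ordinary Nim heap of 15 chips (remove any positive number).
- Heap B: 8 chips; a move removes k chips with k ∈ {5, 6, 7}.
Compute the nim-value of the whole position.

Heap A is a plain Nim heap of size 15, so its Grundy value is 15.
Grundy values for heap B (subtraction set {5, 6, 7}):
k:     0  1  2  3  4  5  6  7  8
g(k):  0  0  0  0  0  1  1  1  1
So g(8) = 1.
The value of a disjunctive sum is the nim-sum of the parts.
Combined value = 15 XOR 1 = 14.

14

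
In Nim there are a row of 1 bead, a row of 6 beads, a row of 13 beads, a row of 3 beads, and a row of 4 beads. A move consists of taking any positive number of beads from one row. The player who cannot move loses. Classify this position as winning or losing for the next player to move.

Compute the nim-sum pairwise:
1 ⊕ 6 = 7
7 ⊕ 13 = 10
10 ⊕ 3 = 9
9 ⊕ 4 = 13
The nim-sum is 13 ≠ 0, so this is an N-position: the player to move can win.

Winning position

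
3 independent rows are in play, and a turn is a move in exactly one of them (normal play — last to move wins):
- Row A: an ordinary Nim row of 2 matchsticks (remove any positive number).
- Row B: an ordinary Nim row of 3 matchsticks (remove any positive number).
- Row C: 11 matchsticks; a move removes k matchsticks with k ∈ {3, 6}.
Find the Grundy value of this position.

1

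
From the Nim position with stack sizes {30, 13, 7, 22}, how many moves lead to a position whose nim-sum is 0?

Bitwise XOR of the heap sizes:
  11110  (30)
  01101  (13)
  00111  (7)
  10110  (22)
  -----
  00010  (2)
The overall nim-sum is X = 2. A stack of size p has a winning move iff p XOR X < p (reduce it to p XOR X).
  30: 30 XOR 2 = 28 < 30 — winning move (to 28).
  13: 13 XOR 2 = 15 ≥ 13 — no move.
  7: 7 XOR 2 = 5 < 7 — winning move (to 5).
  22: 22 XOR 2 = 20 < 22 — winning move (to 20).
That gives 3 winning moves.

3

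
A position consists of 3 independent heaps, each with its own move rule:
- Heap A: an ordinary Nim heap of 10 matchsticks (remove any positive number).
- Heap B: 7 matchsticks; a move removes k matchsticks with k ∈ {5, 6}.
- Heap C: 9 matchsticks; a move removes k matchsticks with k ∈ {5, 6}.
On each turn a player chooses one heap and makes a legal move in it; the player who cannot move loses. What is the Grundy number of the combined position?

10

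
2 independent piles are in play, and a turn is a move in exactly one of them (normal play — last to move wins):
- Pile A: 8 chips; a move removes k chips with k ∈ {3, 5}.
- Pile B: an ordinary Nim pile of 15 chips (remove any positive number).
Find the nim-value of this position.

For pile A, compute g(0), g(1), … with moves {3, 5}:
k:     0  1  2  3  4  5  6  7  8
g(k):  0  0  0  1  1  1  2  2  0
So g(8) = 0.
Pile B is a plain Nim pile of size 15, so its Grundy value is 15.
By the Sprague-Grundy theorem, the Grundy value of a sum of independent games is the XOR of the component values.
Combined value = 0 XOR 15 = 15.

15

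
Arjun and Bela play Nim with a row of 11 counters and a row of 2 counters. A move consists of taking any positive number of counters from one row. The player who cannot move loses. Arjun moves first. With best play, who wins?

Arjun wins

Nim-sum: 11 ⊕ 2 = 9.
The nim-sum is 9 ≠ 0, so this is an N-position: the player to move can win; Arjun has a winning move.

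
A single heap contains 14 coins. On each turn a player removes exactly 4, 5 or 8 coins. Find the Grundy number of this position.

Grundy values for subtraction set {4, 5, 8}:
k:     0  1  2  3  4  5  6  7  8  9 10 11 12 13 14
g(k):  0  0  0  0  1  1  1  1  2  2  2  2  0  0  0
So g(14) = 0.

0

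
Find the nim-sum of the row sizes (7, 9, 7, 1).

8

Nim-sum: 7 XOR 9 XOR 7 XOR 1 = 8.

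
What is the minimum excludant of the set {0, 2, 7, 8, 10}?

1

0 is in the set but 1 is not, so the mex is 1.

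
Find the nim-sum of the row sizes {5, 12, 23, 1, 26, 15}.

10

Nim-sum: 5 ⊕ 12 ⊕ 23 ⊕ 1 ⊕ 26 ⊕ 15 = 10.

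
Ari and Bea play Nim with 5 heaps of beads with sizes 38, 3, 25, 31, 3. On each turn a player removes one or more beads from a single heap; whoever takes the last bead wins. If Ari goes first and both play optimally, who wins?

Compute the nim-sum pairwise:
38 XOR 3 = 37
37 XOR 25 = 60
60 XOR 31 = 35
35 XOR 3 = 32
The nim-sum is 32 ≠ 0, so this is an N-position: the player to move can win; Ari has a winning move.

Ari wins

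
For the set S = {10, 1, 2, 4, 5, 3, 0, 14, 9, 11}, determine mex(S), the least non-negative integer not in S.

6

The values 0, 1, 2, 3, 4, 5 are all present; 6 is the first non-negative integer missing from the set.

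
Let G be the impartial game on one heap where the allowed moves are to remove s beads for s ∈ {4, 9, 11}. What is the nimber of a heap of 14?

3

Compute g(0), g(1), … for moves {4, 9, 11}:
g(0) = mex{} = 0
g(1) = mex{} = 0
g(2) = mex{} = 0
g(3) = mex{} = 0
g(4) = mex{0} = 1
g(5) = mex{0} = 1
g(6) = mex{0} = 1
g(7) = mex{0} = 1
g(8) = mex{1} = 0
g(9) = mex{0,1} = 2
g(10) = mex{0,1} = 2
g(11) = mex{0,1} = 2
g(12) = mex{0} = 1
g(13) = mex{0,1,2} = 3
g(14) = mex{0,1,2} = 3
So g(14) = 3.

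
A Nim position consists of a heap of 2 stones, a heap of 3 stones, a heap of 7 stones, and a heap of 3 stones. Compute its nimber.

5

Nim-sum: 2 ^ 3 ^ 7 ^ 3 = 5.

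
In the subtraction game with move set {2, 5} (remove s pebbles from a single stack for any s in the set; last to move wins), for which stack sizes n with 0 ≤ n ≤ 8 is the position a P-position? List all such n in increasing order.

Grundy values for subtraction set {2, 5}:
g(0) = mex{} = 0
g(1) = mex{} = 0
g(2) = mex{0} = 1
g(3) = mex{0} = 1
g(4) = mex{1} = 0
g(5) = mex{0,1} = 2
g(6) = mex{0} = 1
g(7) = mex{1,2} = 0
g(8) = mex{1} = 0
The P-positions (g = 0) in 0..8 are 0, 1, 4, 7, 8.

0, 1, 4, 7, 8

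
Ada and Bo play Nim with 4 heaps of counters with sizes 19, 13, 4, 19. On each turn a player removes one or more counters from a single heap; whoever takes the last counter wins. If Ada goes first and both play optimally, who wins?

Ada wins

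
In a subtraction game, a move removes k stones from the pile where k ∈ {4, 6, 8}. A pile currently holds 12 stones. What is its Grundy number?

0

Build the Grundy sequence with g(k) = mex{g(k−s) : s ∈ {4, 6, 8}, s ≤ k}:
g(0) = mex{} = 0
g(1) = mex{} = 0
g(2) = mex{} = 0
g(3) = mex{} = 0
g(4) = mex{0} = 1
g(5) = mex{0} = 1
g(6) = mex{0} = 1
g(7) = mex{0} = 1
g(8) = mex{0,1} = 2
g(9) = mex{0,1} = 2
g(10) = mex{0,1} = 2
g(11) = mex{0,1} = 2
g(12) = mex{1,2} = 0
So g(12) = 0.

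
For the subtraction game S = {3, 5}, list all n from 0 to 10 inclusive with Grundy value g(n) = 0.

Build the Grundy sequence with g(k) = mex{g(k−s) : s ∈ {3, 5}, s ≤ k}:
g(0) = mex{} = 0
g(1) = mex{} = 0
g(2) = mex{} = 0
g(3) = mex{0} = 1
g(4) = mex{0} = 1
g(5) = mex{0} = 1
g(6) = mex{0,1} = 2
g(7) = mex{0,1} = 2
g(8) = mex{1} = 0
g(9) = mex{1,2} = 0
g(10) = mex{1,2} = 0
The P-positions (g = 0) in 0..10 are 0, 1, 2, 8, 9, 10.

0, 1, 2, 8, 9, 10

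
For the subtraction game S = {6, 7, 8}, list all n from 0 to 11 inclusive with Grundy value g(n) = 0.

0, 1, 2, 3, 4, 5

Compute g(0), g(1), … for moves {6, 7, 8}:
k:     0  1  2  3  4  5  6  7  8  9 10 11
g(k):  0  0  0  0  0  0  1  1  1  1  1  1
The P-positions (g = 0) in 0..11 are 0, 1, 2, 3, 4, 5.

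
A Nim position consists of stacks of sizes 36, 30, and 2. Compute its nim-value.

56

Compute the nim-sum pairwise:
36 ^ 30 = 58
58 ^ 2 = 56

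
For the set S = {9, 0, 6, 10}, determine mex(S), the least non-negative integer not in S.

0 is in the set but 1 is not, so the mex is 1.

1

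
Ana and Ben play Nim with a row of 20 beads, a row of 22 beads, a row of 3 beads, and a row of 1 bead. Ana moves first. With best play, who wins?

Ben wins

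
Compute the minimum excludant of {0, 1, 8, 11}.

2

The values 0, 1 are all present; 2 is the first non-negative integer missing from the set.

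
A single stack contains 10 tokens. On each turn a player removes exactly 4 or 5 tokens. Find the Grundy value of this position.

Grundy values for subtraction set {4, 5}:
k:     0  1  2  3  4  5  6  7  8  9 10
g(k):  0  0  0  0  1  1  1  1  2  0  0
So g(10) = 0.

0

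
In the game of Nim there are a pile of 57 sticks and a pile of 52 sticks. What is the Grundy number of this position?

13

Nim-sum: 57 ^ 52 = 13.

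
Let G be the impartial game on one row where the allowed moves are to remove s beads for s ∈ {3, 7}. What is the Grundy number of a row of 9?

1

Compute g(0), g(1), … for moves {3, 7}:
g(0) = mex{} = 0
g(1) = mex{} = 0
g(2) = mex{} = 0
g(3) = mex{0} = 1
g(4) = mex{0} = 1
g(5) = mex{0} = 1
g(6) = mex{1} = 0
g(7) = mex{0,1} = 2
g(8) = mex{0,1} = 2
g(9) = mex{0} = 1
So g(9) = 1.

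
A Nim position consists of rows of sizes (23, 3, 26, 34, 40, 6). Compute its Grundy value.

2

Nim-sum: 23 XOR 3 XOR 26 XOR 34 XOR 40 XOR 6 = 2.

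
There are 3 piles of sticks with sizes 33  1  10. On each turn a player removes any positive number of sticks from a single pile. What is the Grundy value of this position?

42

Nim-sum: 33 ^ 1 ^ 10 = 42.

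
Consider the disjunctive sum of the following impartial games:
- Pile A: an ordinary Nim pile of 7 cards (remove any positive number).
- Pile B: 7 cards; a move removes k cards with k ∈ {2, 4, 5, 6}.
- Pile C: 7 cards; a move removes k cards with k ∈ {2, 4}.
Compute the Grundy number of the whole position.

Pile A is a plain Nim pile of size 7, so its Grundy value is 7.
Build the Grundy sequence for pile B with g(k) = mex{g(k−s) : s ∈ {2, 4, 5, 6}, s ≤ k}:
g(0) = mex{} = 0
g(1) = mex{} = 0
g(2) = mex{0} = 1
g(3) = mex{0} = 1
g(4) = mex{0,1} = 2
g(5) = mex{0,1} = 2
g(6) = mex{0,1,2} = 3
g(7) = mex{0,1,2} = 3
So g(7) = 3.
For pile C, compute g(0), g(1), … with moves {2, 4}:
k:     0  1  2  3  4  5  6  7
g(k):  0  0  1  1  2  2  0  0
So g(7) = 0.
The value of a disjunctive sum is the nim-sum of the parts.
Combined value = 7 XOR 3 XOR 0 = 4.

4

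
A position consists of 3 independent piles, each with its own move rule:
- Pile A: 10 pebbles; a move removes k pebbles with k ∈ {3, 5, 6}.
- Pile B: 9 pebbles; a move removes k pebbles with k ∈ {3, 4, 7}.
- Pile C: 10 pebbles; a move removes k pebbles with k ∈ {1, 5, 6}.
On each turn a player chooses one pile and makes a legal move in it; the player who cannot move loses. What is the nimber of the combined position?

1

For pile A, compute g(0), g(1), … with moves {3, 5, 6}:
g(0) = mex{} = 0
g(1) = mex{} = 0
g(2) = mex{} = 0
g(3) = mex{0} = 1
g(4) = mex{0} = 1
g(5) = mex{0} = 1
g(6) = mex{0,1} = 2
g(7) = mex{0,1} = 2
g(8) = mex{0,1} = 2
g(9) = mex{1,2} = 0
g(10) = mex{1,2} = 0
So g(10) = 0.
Build the Grundy sequence for pile B with g(k) = mex{g(k−s) : s ∈ {3, 4, 7}, s ≤ k}:
g(0) = mex{} = 0
g(1) = mex{} = 0
g(2) = mex{} = 0
g(3) = mex{0} = 1
g(4) = mex{0} = 1
g(5) = mex{0} = 1
g(6) = mex{0,1} = 2
g(7) = mex{0,1} = 2
g(8) = mex{0,1} = 2
g(9) = mex{0,1,2} = 3
So g(9) = 3.
Grundy values for pile C (subtraction set {1, 5, 6}):
g(0) = mex{} = 0
g(1) = mex{0} = 1
g(2) = mex{1} = 0
g(3) = mex{0} = 1
g(4) = mex{1} = 0
g(5) = mex{0} = 1
g(6) = mex{0,1} = 2
g(7) = mex{0,1,2} = 3
g(8) = mex{0,1,3} = 2
g(9) = mex{0,1,2} = 3
g(10) = mex{0,1,3} = 2
So g(10) = 2.
By the Sprague-Grundy theorem, the Grundy value of a sum of independent games is the XOR of the component values.
Combined value = 0 XOR 3 XOR 2 = 1.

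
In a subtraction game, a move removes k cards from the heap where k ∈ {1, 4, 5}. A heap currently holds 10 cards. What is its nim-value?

Compute g(0), g(1), … for moves {1, 4, 5}:
k:     0  1  2  3  4  5  6  7  8  9 10
g(k):  0  1  0  1  2  3  2  3  0  1  0
So g(10) = 0.

0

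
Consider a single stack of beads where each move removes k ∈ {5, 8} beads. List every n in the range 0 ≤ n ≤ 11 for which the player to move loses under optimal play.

0, 1, 2, 3, 4

Compute g(0), g(1), … for moves {5, 8}:
k:     0  1  2  3  4  5  6  7  8  9 10 11
g(k):  0  0  0  0  0  1  1  1  1  1  2  2
The P-positions (g = 0) in 0..11 are 0, 1, 2, 3, 4.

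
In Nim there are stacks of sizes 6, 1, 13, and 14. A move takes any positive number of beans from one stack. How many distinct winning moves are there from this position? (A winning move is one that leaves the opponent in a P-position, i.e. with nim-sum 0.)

3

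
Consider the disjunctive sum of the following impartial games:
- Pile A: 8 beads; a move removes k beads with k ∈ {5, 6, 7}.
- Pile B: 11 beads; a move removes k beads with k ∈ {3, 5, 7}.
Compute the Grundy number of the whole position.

1

For pile A, compute g(0), g(1), … with moves {5, 6, 7}:
k:     0  1  2  3  4  5  6  7  8
g(k):  0  0  0  0  0  1  1  1  1
So g(8) = 1.
For pile B, compute g(0), g(1), … with moves {3, 5, 7}:
k:     0  1  2  3  4  5  6  7  8  9 10 11
g(k):  0  0  0  1  1  1  2  2  2  3  0  0
So g(11) = 0.
The value of a disjunctive sum is the nim-sum of the parts.
Combined value = 1 XOR 0 = 1.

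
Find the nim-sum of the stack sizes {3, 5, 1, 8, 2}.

13

In binary:
  0011  (3)
  0101  (5)
  0001  (1)
  1000  (8)
  0010  (2)
  ----
  1101  (13)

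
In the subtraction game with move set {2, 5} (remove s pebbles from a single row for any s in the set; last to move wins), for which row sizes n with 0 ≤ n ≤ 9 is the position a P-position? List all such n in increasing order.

0, 1, 4, 7, 8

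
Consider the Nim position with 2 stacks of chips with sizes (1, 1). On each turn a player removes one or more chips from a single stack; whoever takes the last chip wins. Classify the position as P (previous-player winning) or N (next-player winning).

P-position

Nim-sum: 1 ⊕ 1 = 0.
The nim-sum is 0, so this is a P-position: the player to move is in a losing position under optimal play.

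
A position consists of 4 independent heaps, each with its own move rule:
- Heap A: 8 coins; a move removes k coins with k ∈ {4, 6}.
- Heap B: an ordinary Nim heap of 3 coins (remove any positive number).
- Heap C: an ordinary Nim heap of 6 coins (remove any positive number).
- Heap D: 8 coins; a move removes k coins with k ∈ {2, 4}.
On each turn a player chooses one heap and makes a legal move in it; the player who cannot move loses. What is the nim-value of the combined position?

6

Build the Grundy sequence for heap A with g(k) = mex{g(k−s) : s ∈ {4, 6}, s ≤ k}:
k:     0  1  2  3  4  5  6  7  8
g(k):  0  0  0  0  1  1  1  1  2
So g(8) = 2.
Heap B is a plain Nim heap of size 3, so its Grundy value is 3.
Heap C is a plain Nim heap of size 6, so its Grundy value is 6.
Build the Grundy sequence for heap D with g(k) = mex{g(k−s) : s ∈ {2, 4}, s ≤ k}:
k:     0  1  2  3  4  5  6  7  8
g(k):  0  0  1  1  2  2  0  0  1
So g(8) = 1.
By the Sprague-Grundy theorem, the Grundy value of a sum of independent games is the XOR of the component values.
Combined value = 2 ⊕ 3 ⊕ 6 ⊕ 1 = 6.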